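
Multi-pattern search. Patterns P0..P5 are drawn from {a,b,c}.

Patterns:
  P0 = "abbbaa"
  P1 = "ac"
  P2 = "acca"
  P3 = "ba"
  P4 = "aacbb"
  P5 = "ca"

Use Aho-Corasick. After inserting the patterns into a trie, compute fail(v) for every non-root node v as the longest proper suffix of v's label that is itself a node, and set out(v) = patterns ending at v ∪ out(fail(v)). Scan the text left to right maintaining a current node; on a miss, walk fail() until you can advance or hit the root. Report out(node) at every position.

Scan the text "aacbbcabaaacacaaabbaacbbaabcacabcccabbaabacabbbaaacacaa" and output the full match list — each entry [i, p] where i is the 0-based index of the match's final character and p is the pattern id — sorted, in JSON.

Construct AC machine:
Trie nodes:
  0='ε' goto a→1 b→10 c→16
  1='a' goto a→12 b→2 c→7
  2='ab' goto b→3
  3='abb' goto b→4
  4='abbb' goto a→5
  5='abbba' goto a→6
  6='abbbaa' goto ·  ←P0
  7='ac' goto c→8  ←P1
  8='acc' goto a→9
  9='acca' goto ·  ←P2
  10='b' goto a→11
  11='ba' goto ·  ←P3
  12='aa' goto c→13
  13='aac' goto b→14
  14='aacb' goto b→15
  15='aacbb' goto ·  ←P4
  16='c' goto a→17
  17='ca' goto ·  ←P5

BFS fail/out derivation:
  fail(1) 'a': from fail(0)=0 chase 'a': 0 ⇒ 0;  out=∅∪out(0)=∅
  fail(10) 'b': from fail(0)=0 chase 'b': 0 ⇒ 0;  out=∅∪out(0)=∅
  fail(16) 'c': from fail(0)=0 chase 'c': 0 ⇒ 0;  out=∅∪out(0)=∅
  fail(2) 'ab': from fail(1)=0 chase 'b': 0 ⇒ 10;  out=∅∪out(10)=∅
  fail(7) 'ac': from fail(1)=0 chase 'c': 0 ⇒ 16;  out={1}∪out(16)={1}
  fail(11) 'ba': from fail(10)=0 chase 'a': 0 ⇒ 1;  out={3}∪out(1)={3}
  fail(12) 'aa': from fail(1)=0 chase 'a': 0 ⇒ 1;  out=∅∪out(1)=∅
  fail(17) 'ca': from fail(16)=0 chase 'a': 0 ⇒ 1;  out={5}∪out(1)={5}
  fail(3) 'abb': from fail(2)=10 chase 'b': 10→0 ⇒ 10;  out=∅∪out(10)=∅
  fail(8) 'acc': from fail(7)=16 chase 'c': 16→0 ⇒ 16;  out=∅∪out(16)=∅
  fail(13) 'aac': from fail(12)=1 chase 'c': 1 ⇒ 7;  out=∅∪out(7)={1}
  fail(4) 'abbb': from fail(3)=10 chase 'b': 10→0 ⇒ 10;  out=∅∪out(10)=∅
  fail(9) 'acca': from fail(8)=16 chase 'a': 16 ⇒ 17;  out={2}∪out(17)={2,5}
  fail(14) 'aacb': from fail(13)=7 chase 'b': 7→16→0 ⇒ 10;  out=∅∪out(10)=∅
  fail(5) 'abbba': from fail(4)=10 chase 'a': 10 ⇒ 11;  out=∅∪out(11)={3}
  fail(15) 'aacbb': from fail(14)=10 chase 'b': 10→0 ⇒ 10;  out={4}∪out(10)={4}
  fail(6) 'abbbaa': from fail(5)=11 chase 'a': 11→1 ⇒ 12;  out={0}∪out(12)={0}

Scan:
pos 0 'a': at 1
pos 1 'a': at 12
pos 2 'c': at 13  → match P1@[1:2]
pos 3 'b': at 14
pos 4 'b': at 15  → match P4@[0:4]
pos 5 'c': at 16 (fail-walked)
pos 6 'a': at 17  → match P5@[5:6]
pos 7 'b': at 2 (fail-walked)
pos 8 'a': at 11 (fail-walked)  → match P3@[7:8]
pos 9 'a': at 12 (fail-walked)
pos 10 'a': at 12 (fail-walked)
pos 11 'c': at 13  → match P1@[10:11]
pos 12 'a': at 17 (fail-walked)  → match P5@[11:12]
pos 13 'c': at 7 (fail-walked)  → match P1@[12:13]
pos 14 'a': at 17 (fail-walked)  → match P5@[13:14]
pos 15 'a': at 12 (fail-walked)
pos 16 'a': at 12 (fail-walked)
pos 17 'b': at 2 (fail-walked)
pos 18 'b': at 3
pos 19 'a': at 11 (fail-walked)  → match P3@[18:19]
pos 20 'a': at 12 (fail-walked)
pos 21 'c': at 13  → match P1@[20:21]
pos 22 'b': at 14
pos 23 'b': at 15  → match P4@[19:23]
pos 24 'a': at 11 (fail-walked)  → match P3@[23:24]
pos 25 'a': at 12 (fail-walked)
pos 26 'b': at 2 (fail-walked)
pos 27 'c': at 16 (fail-walked)
pos 28 'a': at 17  → match P5@[27:28]
pos 29 'c': at 7 (fail-walked)  → match P1@[28:29]
pos 30 'a': at 17 (fail-walked)  → match P5@[29:30]
pos 31 'b': at 2 (fail-walked)
pos 32 'c': at 16 (fail-walked)
pos 33 'c': at 16 (fail-walked)
pos 34 'c': at 16 (fail-walked)
pos 35 'a': at 17  → match P5@[34:35]
pos 36 'b': at 2 (fail-walked)
pos 37 'b': at 3
pos 38 'a': at 11 (fail-walked)  → match P3@[37:38]
pos 39 'a': at 12 (fail-walked)
pos 40 'b': at 2 (fail-walked)
pos 41 'a': at 11 (fail-walked)  → match P3@[40:41]
pos 42 'c': at 7 (fail-walked)  → match P1@[41:42]
pos 43 'a': at 17 (fail-walked)  → match P5@[42:43]
pos 44 'b': at 2 (fail-walked)
pos 45 'b': at 3
pos 46 'b': at 4
pos 47 'a': at 5  → match P3@[46:47]
pos 48 'a': at 6  → match P0@[43:48]
pos 49 'a': at 12 (fail-walked)
pos 50 'c': at 13  → match P1@[49:50]
pos 51 'a': at 17 (fail-walked)  → match P5@[50:51]
pos 52 'c': at 7 (fail-walked)  → match P1@[51:52]
pos 53 'a': at 17 (fail-walked)  → match P5@[52:53]
pos 54 'a': at 12 (fail-walked)

Result: [[2,1],[4,4],[6,5],[8,3],[11,1],[12,5],[13,1],[14,5],[19,3],[21,1],[23,4],[24,3],[28,5],[29,1],[30,5],[35,5],[38,3],[41,3],[42,1],[43,5],[47,3],[48,0],[50,1],[51,5],[52,1],[53,5]]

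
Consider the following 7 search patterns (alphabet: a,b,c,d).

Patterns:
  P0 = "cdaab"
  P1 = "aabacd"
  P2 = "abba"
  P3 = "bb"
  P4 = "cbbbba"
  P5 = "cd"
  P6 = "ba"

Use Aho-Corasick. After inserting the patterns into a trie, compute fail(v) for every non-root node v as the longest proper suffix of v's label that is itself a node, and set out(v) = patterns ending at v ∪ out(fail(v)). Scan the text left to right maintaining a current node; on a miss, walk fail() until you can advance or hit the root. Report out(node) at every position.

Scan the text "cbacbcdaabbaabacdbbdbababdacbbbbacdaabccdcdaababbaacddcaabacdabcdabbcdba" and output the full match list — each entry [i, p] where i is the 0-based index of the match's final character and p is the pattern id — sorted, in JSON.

Build automaton:
Trie (insert patterns):
  n0 'ε': a→6 b→15 c→1
  n1 'c': b→17 d→2
  n2 'cd': a→3  [P5 ends]
  n3 'cda': a→4
  n4 'cdaa': b→5
  n5 'cdaab': ·  [P0 ends]
  n6 'a': a→7 b→12
  n7 'aa': b→8
  n8 'aab': a→9
  n9 'aaba': c→10
  n10 'aabac': d→11
  n11 'aabacd': ·  [P1 ends]
  n12 'ab': b→13
  n13 'abb': a→14
  n14 'abba': ·  [P2 ends]
  n15 'b': a→22 b→16
  n16 'bb': ·  [P3 ends]
  n17 'cb': b→18
  n18 'cbb': b→19
  n19 'cbbb': b→20
  n20 'cbbbb': a→21
  n21 'cbbbba': ·  [P4 ends]
  n22 'ba': ·  [P6 ends]

Failure links (BFS by depth):
  n1('c'): parent n0 fail=0; on 'c' 0 → fail=0;  out ∅∪∅=∅
  n6('a'): parent n0 fail=0; on 'a' 0 → fail=0;  out ∅∪∅=∅
  n15('b'): parent n0 fail=0; on 'b' 0 → fail=0;  out ∅∪∅=∅
  n2('cd'): parent n1 fail=0; on 'd' 0 → fail=0;  out {5}∪∅={5}
  n7('aa'): parent n6 fail=0; on 'a' 0 → fail=6;  out ∅∪∅=∅
  n12('ab'): parent n6 fail=0; on 'b' 0 → fail=15;  out ∅∪∅=∅
  n16('bb'): parent n15 fail=0; on 'b' 0 → fail=15;  out {3}∪∅={3}
  n17('cb'): parent n1 fail=0; on 'b' 0 → fail=15;  out ∅∪∅=∅
  n22('ba'): parent n15 fail=0; on 'a' 0 → fail=6;  out {6}∪∅={6}
  n3('cda'): parent n2 fail=0; on 'a' 0 → fail=6;  out ∅∪∅=∅
  n8('aab'): parent n7 fail=6; on 'b' 6 → fail=12;  out ∅∪∅=∅
  n13('abb'): parent n12 fail=15; on 'b' 15 → fail=16;  out ∅∪{3}={3}
  n18('cbb'): parent n17 fail=15; on 'b' 15 → fail=16;  out ∅∪{3}={3}
  n4('cdaa'): parent n3 fail=6; on 'a' 6 → fail=7;  out ∅∪∅=∅
  n9('aaba'): parent n8 fail=12; on 'a' 12→15 → fail=22;  out ∅∪{6}={6}
  n14('abba'): parent n13 fail=16; on 'a' 16→15 → fail=22;  out {2}∪{6}={2,6}
  n19('cbbb'): parent n18 fail=16; on 'b' 16→15 → fail=16;  out ∅∪{3}={3}
  n5('cdaab'): parent n4 fail=7; on 'b' 7 → fail=8;  out {0}∪∅={0}
  n10('aabac'): parent n9 fail=22; on 'c' 22→6→0 → fail=1;  out ∅∪∅=∅
  n20('cbbbb'): parent n19 fail=16; on 'b' 16→15 → fail=16;  out ∅∪{3}={3}
  n11('aabacd'): parent n10 fail=1; on 'd' 1 → fail=2;  out {1}∪{5}={1,5}
  n21('cbbbba'): parent n20 fail=16; on 'a' 16→15 → fail=22;  out {4}∪{6}={4,6}

Run:
i=0 'c': node 0→1
i=1 'b': node 1→17
i=2 'a': node 17→22 (fail-walked)  ** P6@[1:2]
i=3 'c': node 22→1 (fail-walked)
i=4 'b': node 1→17
i=5 'c': node 17→1 (fail-walked)
i=6 'd': node 1→2  ** P5@[5:6]
i=7 'a': node 2→3
i=8 'a': node 3→4
i=9 'b': node 4→5  ** P0@[5:9]
i=10 'b': node 5→13 (fail-walked)  ** P3@[9:10]
i=11 'a': node 13→14  ** P2@[8:11],P6@[10:11]
i=12 'a': node 14→7 (fail-walked)
i=13 'b': node 7→8
i=14 'a': node 8→9  ** P6@[13:14]
i=15 'c': node 9→10
i=16 'd': node 10→11  ** P1@[11:16],P5@[15:16]
i=17 'b': node 11→15 (fail-walked)
i=18 'b': node 15→16  ** P3@[17:18]
i=19 'd': node 16→0 (fail-walked)
i=20 'b': node 0→15
i=21 'a': node 15→22  ** P6@[20:21]
i=22 'b': node 22→12 (fail-walked)
i=23 'a': node 12→22 (fail-walked)  ** P6@[22:23]
i=24 'b': node 22→12 (fail-walked)
i=25 'd': node 12→0 (fail-walked)
i=26 'a': node 0→6
i=27 'c': node 6→1 (fail-walked)
i=28 'b': node 1→17
i=29 'b': node 17→18  ** P3@[28:29]
i=30 'b': node 18→19  ** P3@[29:30]
i=31 'b': node 19→20  ** P3@[30:31]
i=32 'a': node 20→21  ** P4@[27:32],P6@[31:32]
i=33 'c': node 21→1 (fail-walked)
i=34 'd': node 1→2  ** P5@[33:34]
i=35 'a': node 2→3
i=36 'a': node 3→4
i=37 'b': node 4→5  ** P0@[33:37]
i=38 'c': node 5→1 (fail-walked)
i=39 'c': node 1→1 (fail-walked)
i=40 'd': node 1→2  ** P5@[39:40]
i=41 'c': node 2→1 (fail-walked)
i=42 'd': node 1→2  ** P5@[41:42]
i=43 'a': node 2→3
i=44 'a': node 3→4
i=45 'b': node 4→5  ** P0@[41:45]
i=46 'a': node 5→9 (fail-walked)  ** P6@[45:46]
i=47 'b': node 9→12 (fail-walked)
i=48 'b': node 12→13  ** P3@[47:48]
i=49 'a': node 13→14  ** P2@[46:49],P6@[48:49]
i=50 'a': node 14→7 (fail-walked)
i=51 'c': node 7→1 (fail-walked)
i=52 'd': node 1→2  ** P5@[51:52]
i=53 'd': node 2→0 (fail-walked)
i=54 'c': node 0→1
i=55 'a': node 1→6 (fail-walked)
i=56 'a': node 6→7
i=57 'b': node 7→8
i=58 'a': node 8→9  ** P6@[57:58]
i=59 'c': node 9→10
i=60 'd': node 10→11  ** P1@[55:60],P5@[59:60]
i=61 'a': node 11→3 (fail-walked)
i=62 'b': node 3→12 (fail-walked)
i=63 'c': node 12→1 (fail-walked)
i=64 'd': node 1→2  ** P5@[63:64]
i=65 'a': node 2→3
i=66 'b': node 3→12 (fail-walked)
i=67 'b': node 12→13  ** P3@[66:67]
i=68 'c': node 13→1 (fail-walked)
i=69 'd': node 1→2  ** P5@[68:69]
i=70 'b': node 2→15 (fail-walked)
i=71 'a': node 15→22  ** P6@[70:71]

Matches: [[2,6],[6,5],[9,0],[10,3],[11,2],[11,6],[14,6],[16,1],[16,5],[18,3],[21,6],[23,6],[29,3],[30,3],[31,3],[32,4],[32,6],[34,5],[37,0],[40,5],[42,5],[45,0],[46,6],[48,3],[49,2],[49,6],[52,5],[58,6],[60,1],[60,5],[64,5],[67,3],[69,5],[71,6]]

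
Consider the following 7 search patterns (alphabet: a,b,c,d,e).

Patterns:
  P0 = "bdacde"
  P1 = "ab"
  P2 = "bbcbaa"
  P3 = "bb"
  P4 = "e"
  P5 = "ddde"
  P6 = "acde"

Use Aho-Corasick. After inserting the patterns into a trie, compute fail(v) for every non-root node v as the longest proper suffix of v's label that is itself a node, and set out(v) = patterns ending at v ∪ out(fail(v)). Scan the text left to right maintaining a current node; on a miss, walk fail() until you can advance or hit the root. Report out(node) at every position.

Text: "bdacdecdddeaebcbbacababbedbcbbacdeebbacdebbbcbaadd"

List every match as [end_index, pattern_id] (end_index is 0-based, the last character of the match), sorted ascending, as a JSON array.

Build:
Trie nodes:
  n0 'ε': a→7 b→1 d→15 e→14
  n1 'b': b→9 d→2
  n2 'bd': a→3
  n3 'bda': c→4
  n4 'bdac': d→5
  n5 'bdacd': e→6
  n6 'bdacde': ·  [P0 ends]
  n7 'a': b→8 c→19
  n8 'ab': ·  [P1 ends]
  n9 'bb': c→10  [P3 ends]
  n10 'bbc': b→11
  n11 'bbcb': a→12
  n12 'bbcba': a→13
  n13 'bbcbaa': ·  [P2 ends]
  n14 'e': ·  [P4 ends]
  n15 'd': d→16
  n16 'dd': d→17
  n17 'ddd': e→18
  n18 'ddde': ·  [P5 ends]
  n19 'ac': d→20
  n20 'acd': e→21
  n21 'acde': ·  [P6 ends]

BFS fail/out derivation:
  fail(1) 'b': from fail(0)=0 chase 'b': 0 ⇒ 0;  out=∅∪out(0)=∅
  fail(7) 'a': from fail(0)=0 chase 'a': 0 ⇒ 0;  out=∅∪out(0)=∅
  fail(14) 'e': from fail(0)=0 chase 'e': 0 ⇒ 0;  out={4}∪out(0)={4}
  fail(15) 'd': from fail(0)=0 chase 'd': 0 ⇒ 0;  out=∅∪out(0)=∅
  fail(2) 'bd': from fail(1)=0 chase 'd': 0 ⇒ 15;  out=∅∪out(15)=∅
  fail(8) 'ab': from fail(7)=0 chase 'b': 0 ⇒ 1;  out={1}∪out(1)={1}
  fail(9) 'bb': from fail(1)=0 chase 'b': 0 ⇒ 1;  out={3}∪out(1)={3}
  fail(16) 'dd': from fail(15)=0 chase 'd': 0 ⇒ 15;  out=∅∪out(15)=∅
  fail(19) 'ac': from fail(7)=0 chase 'c': 0 ⇒ 0;  out=∅∪out(0)=∅
  fail(3) 'bda': from fail(2)=15 chase 'a': 15→0 ⇒ 7;  out=∅∪out(7)=∅
  fail(10) 'bbc': from fail(9)=1 chase 'c': 1→0 ⇒ 0;  out=∅∪out(0)=∅
  fail(17) 'ddd': from fail(16)=15 chase 'd': 15 ⇒ 16;  out=∅∪out(16)=∅
  fail(20) 'acd': from fail(19)=0 chase 'd': 0 ⇒ 15;  out=∅∪out(15)=∅
  fail(4) 'bdac': from fail(3)=7 chase 'c': 7 ⇒ 19;  out=∅∪out(19)=∅
  fail(11) 'bbcb': from fail(10)=0 chase 'b': 0 ⇒ 1;  out=∅∪out(1)=∅
  fail(18) 'ddde': from fail(17)=16 chase 'e': 16→15→0 ⇒ 14;  out={5}∪out(14)={4,5}
  fail(21) 'acde': from fail(20)=15 chase 'e': 15→0 ⇒ 14;  out={6}∪out(14)={4,6}
  fail(5) 'bdacd': from fail(4)=19 chase 'd': 19 ⇒ 20;  out=∅∪out(20)=∅
  fail(12) 'bbcba': from fail(11)=1 chase 'a': 1→0 ⇒ 7;  out=∅∪out(7)=∅
  fail(6) 'bdacde': from fail(5)=20 chase 'e': 20 ⇒ 21;  out={0}∪out(21)={0,4,6}
  fail(13) 'bbcbaa': from fail(12)=7 chase 'a': 7→0 ⇒ 7;  out={2}∪out(7)={2}

Text stream:
i=0 'b': node 0→1
i=1 'd': node 1→2
i=2 'a': node 2→3
i=3 'c': node 3→4
i=4 'd': node 4→5
i=5 'e': node 5→6  emit P0@[0:5],P4@[5:5],P6@[2:5]
i=6 'c': node 6→0 (via fail)
i=7 'd': node 0→15
i=8 'd': node 15→16
i=9 'd': node 16→17
i=10 'e': node 17→18  emit P4@[10:10],P5@[7:10]
i=11 'a': node 18→7 (via fail)
i=12 'e': node 7→14 (via fail)  emit P4@[12:12]
i=13 'b': node 14→1 (via fail)
i=14 'c': node 1→0 (via fail)
i=15 'b': node 0→1
i=16 'b': node 1→9  emit P3@[15:16]
i=17 'a': node 9→7 (via fail)
i=18 'c': node 7→19
i=19 'a': node 19→7 (via fail)
i=20 'b': node 7→8  emit P1@[19:20]
i=21 'a': node 8→7 (via fail)
i=22 'b': node 7→8  emit P1@[21:22]
i=23 'b': node 8→9 (via fail)  emit P3@[22:23]
i=24 'e': node 9→14 (via fail)  emit P4@[24:24]
i=25 'd': node 14→15 (via fail)
i=26 'b': node 15→1 (via fail)
i=27 'c': node 1→0 (via fail)
i=28 'b': node 0→1
i=29 'b': node 1→9  emit P3@[28:29]
i=30 'a': node 9→7 (via fail)
i=31 'c': node 7→19
i=32 'd': node 19→20
i=33 'e': node 20→21  emit P4@[33:33],P6@[30:33]
i=34 'e': node 21→14 (via fail)  emit P4@[34:34]
i=35 'b': node 14→1 (via fail)
i=36 'b': node 1→9  emit P3@[35:36]
i=37 'a': node 9→7 (via fail)
i=38 'c': node 7→19
i=39 'd': node 19→20
i=40 'e': node 20→21  emit P4@[40:40],P6@[37:40]
i=41 'b': node 21→1 (via fail)
i=42 'b': node 1→9  emit P3@[41:42]
i=43 'b': node 9→9 (via fail)  emit P3@[42:43]
i=44 'c': node 9→10
i=45 'b': node 10→11
i=46 'a': node 11→12
i=47 'a': node 12→13  emit P2@[42:47]
i=48 'd': node 13→15 (via fail)
i=49 'd': node 15→16

All matches (sorted): [[5,0],[5,4],[5,6],[10,4],[10,5],[12,4],[16,3],[20,1],[22,1],[23,3],[24,4],[29,3],[33,4],[33,6],[34,4],[36,3],[40,4],[40,6],[42,3],[43,3],[47,2]]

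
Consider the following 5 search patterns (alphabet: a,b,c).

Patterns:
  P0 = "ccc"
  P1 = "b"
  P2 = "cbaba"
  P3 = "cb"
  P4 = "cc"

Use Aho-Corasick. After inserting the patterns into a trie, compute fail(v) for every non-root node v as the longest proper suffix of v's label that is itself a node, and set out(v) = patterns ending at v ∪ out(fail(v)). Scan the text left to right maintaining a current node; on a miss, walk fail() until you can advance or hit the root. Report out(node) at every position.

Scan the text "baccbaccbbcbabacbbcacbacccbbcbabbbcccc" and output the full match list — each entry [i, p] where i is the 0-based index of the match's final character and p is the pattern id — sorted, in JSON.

Build:
Trie nodes:
  0='ε' goto b→4 c→1
  1='c' goto b→5 c→2
  2='cc' goto c→3  [P4 ends]
  3='ccc' goto ·  [P0 ends]
  4='b' goto ·  [P1 ends]
  5='cb' goto a→6  [P3 ends]
  6='cba' goto b→7
  7='cbab' goto a→8
  8='cbaba' goto ·  [P2 ends]

Failure links (BFS by depth):
  fail(1) 'c': from fail(0)=0 chase 'c': 0 ⇒ 0;  out=∅∪out(0)=∅
  fail(4) 'b': from fail(0)=0 chase 'b': 0 ⇒ 0;  out={1}∪out(0)={1}
  fail(2) 'cc': from fail(1)=0 chase 'c': 0 ⇒ 1;  out={4}∪out(1)={4}
  fail(5) 'cb': from fail(1)=0 chase 'b': 0 ⇒ 4;  out={3}∪out(4)={1,3}
  fail(3) 'ccc': from fail(2)=1 chase 'c': 1 ⇒ 2;  out={0}∪out(2)={0,4}
  fail(6) 'cba': from fail(5)=4 chase 'a': 4→0 ⇒ 0;  out=∅∪out(0)=∅
  fail(7) 'cbab': from fail(6)=0 chase 'b': 0 ⇒ 4;  out=∅∪out(4)={1}
  fail(8) 'cbaba': from fail(7)=4 chase 'a': 4→0 ⇒ 0;  out={2}∪out(0)={2}

Text stream:
i=0 'b': node 0→4  ** P1@[0:0]
i=1 'a': node 4→0 (via fail)
i=2 'c': node 0→1
i=3 'c': node 1→2  ** P4@[2:3]
i=4 'b': node 2→5 (via fail)  ** P1@[4:4],P3@[3:4]
i=5 'a': node 5→6
i=6 'c': node 6→1 (via fail)
i=7 'c': node 1→2  ** P4@[6:7]
i=8 'b': node 2→5 (via fail)  ** P1@[8:8],P3@[7:8]
i=9 'b': node 5→4 (via fail)  ** P1@[9:9]
i=10 'c': node 4→1 (via fail)
i=11 'b': node 1→5  ** P1@[11:11],P3@[10:11]
i=12 'a': node 5→6
i=13 'b': node 6→7  ** P1@[13:13]
i=14 'a': node 7→8  ** P2@[10:14]
i=15 'c': node 8→1 (via fail)
i=16 'b': node 1→5  ** P1@[16:16],P3@[15:16]
i=17 'b': node 5→4 (via fail)  ** P1@[17:17]
i=18 'c': node 4→1 (via fail)
i=19 'a': node 1→0 (via fail)
i=20 'c': node 0→1
i=21 'b': node 1→5  ** P1@[21:21],P3@[20:21]
i=22 'a': node 5→6
i=23 'c': node 6→1 (via fail)
i=24 'c': node 1→2  ** P4@[23:24]
i=25 'c': node 2→3  ** P0@[23:25],P4@[24:25]
i=26 'b': node 3→5 (via fail)  ** P1@[26:26],P3@[25:26]
i=27 'b': node 5→4 (via fail)  ** P1@[27:27]
i=28 'c': node 4→1 (via fail)
i=29 'b': node 1→5  ** P1@[29:29],P3@[28:29]
i=30 'a': node 5→6
i=31 'b': node 6→7  ** P1@[31:31]
i=32 'b': node 7→4 (via fail)  ** P1@[32:32]
i=33 'b': node 4→4 (via fail)  ** P1@[33:33]
i=34 'c': node 4→1 (via fail)
i=35 'c': node 1→2  ** P4@[34:35]
i=36 'c': node 2→3  ** P0@[34:36],P4@[35:36]
i=37 'c': node 3→3 (via fail)  ** P0@[35:37],P4@[36:37]

All matches (sorted): [[0,1],[3,4],[4,1],[4,3],[7,4],[8,1],[8,3],[9,1],[11,1],[11,3],[13,1],[14,2],[16,1],[16,3],[17,1],[21,1],[21,3],[24,4],[25,0],[25,4],[26,1],[26,3],[27,1],[29,1],[29,3],[31,1],[32,1],[33,1],[35,4],[36,0],[36,4],[37,0],[37,4]]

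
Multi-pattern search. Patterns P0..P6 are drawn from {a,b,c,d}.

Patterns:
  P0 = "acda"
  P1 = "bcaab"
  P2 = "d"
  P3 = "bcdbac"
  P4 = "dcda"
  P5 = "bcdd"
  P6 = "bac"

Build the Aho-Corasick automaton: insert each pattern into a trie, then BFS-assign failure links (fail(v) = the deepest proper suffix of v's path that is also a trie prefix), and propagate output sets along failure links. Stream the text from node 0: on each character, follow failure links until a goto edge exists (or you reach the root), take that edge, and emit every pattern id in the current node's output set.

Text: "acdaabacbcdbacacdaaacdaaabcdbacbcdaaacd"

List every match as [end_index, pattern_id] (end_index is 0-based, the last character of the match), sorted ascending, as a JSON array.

Construct AC machine:
Trie nodes:
  0='ε' goto a→1 b→5 d→10
  1='a' goto c→2
  2='ac' goto d→3
  3='acd' goto a→4
  4='acda' goto ·  [P0 ends]
  5='b' goto a→19 c→6
  6='bc' goto a→7 d→11
  7='bca' goto a→8
  8='bcaa' goto b→9
  9='bcaab' goto ·  [P1 ends]
  10='d' goto c→15  [P2 ends]
  11='bcd' goto b→12 d→18
  12='bcdb' goto a→13
  13='bcdba' goto c→14
  14='bcdbac' goto ·  [P3 ends]
  15='dc' goto d→16
  16='dcd' goto a→17
  17='dcda' goto ·  [P4 ends]
  18='bcdd' goto ·  [P5 ends]
  19='ba' goto c→20
  20='bac' goto ·  [P6 ends]

Failure links (BFS by depth):
  fail(1) 'a': from fail(0)=0 chase 'a': 0 ⇒ 0;  out=∅∪out(0)=∅
  fail(5) 'b': from fail(0)=0 chase 'b': 0 ⇒ 0;  out=∅∪out(0)=∅
  fail(10) 'd': from fail(0)=0 chase 'd': 0 ⇒ 0;  out={2}∪out(0)={2}
  fail(2) 'ac': from fail(1)=0 chase 'c': 0 ⇒ 0;  out=∅∪out(0)=∅
  fail(6) 'bc': from fail(5)=0 chase 'c': 0 ⇒ 0;  out=∅∪out(0)=∅
  fail(15) 'dc': from fail(10)=0 chase 'c': 0 ⇒ 0;  out=∅∪out(0)=∅
  fail(19) 'ba': from fail(5)=0 chase 'a': 0 ⇒ 1;  out=∅∪out(1)=∅
  fail(3) 'acd': from fail(2)=0 chase 'd': 0 ⇒ 10;  out=∅∪out(10)={2}
  fail(7) 'bca': from fail(6)=0 chase 'a': 0 ⇒ 1;  out=∅∪out(1)=∅
  fail(11) 'bcd': from fail(6)=0 chase 'd': 0 ⇒ 10;  out=∅∪out(10)={2}
  fail(16) 'dcd': from fail(15)=0 chase 'd': 0 ⇒ 10;  out=∅∪out(10)={2}
  fail(20) 'bac': from fail(19)=1 chase 'c': 1 ⇒ 2;  out={6}∪out(2)={6}
  fail(4) 'acda': from fail(3)=10 chase 'a': 10→0 ⇒ 1;  out={0}∪out(1)={0}
  fail(8) 'bcaa': from fail(7)=1 chase 'a': 1→0 ⇒ 1;  out=∅∪out(1)=∅
  fail(12) 'bcdb': from fail(11)=10 chase 'b': 10→0 ⇒ 5;  out=∅∪out(5)=∅
  fail(17) 'dcda': from fail(16)=10 chase 'a': 10→0 ⇒ 1;  out={4}∪out(1)={4}
  fail(18) 'bcdd': from fail(11)=10 chase 'd': 10→0 ⇒ 10;  out={5}∪out(10)={2,5}
  fail(9) 'bcaab': from fail(8)=1 chase 'b': 1→0 ⇒ 5;  out={1}∪out(5)={1}
  fail(13) 'bcdba': from fail(12)=5 chase 'a': 5 ⇒ 19;  out=∅∪out(19)=∅
  fail(14) 'bcdbac': from fail(13)=19 chase 'c': 19 ⇒ 20;  out={3}∪out(20)={3,6}

Scan:
pos 0 'a': at 1
pos 1 'c': at 2
pos 2 'd': at 3  ** P2@[2:2]
pos 3 'a': at 4  ** P0@[0:3]
pos 4 'a': at 1 ·f
pos 5 'b': at 5 ·f
pos 6 'a': at 19
pos 7 'c': at 20  ** P6@[5:7]
pos 8 'b': at 5 ·f
pos 9 'c': at 6
pos 10 'd': at 11  ** P2@[10:10]
pos 11 'b': at 12
pos 12 'a': at 13
pos 13 'c': at 14  ** P3@[8:13],P6@[11:13]
pos 14 'a': at 1 ·f
pos 15 'c': at 2
pos 16 'd': at 3  ** P2@[16:16]
pos 17 'a': at 4  ** P0@[14:17]
pos 18 'a': at 1 ·f
pos 19 'a': at 1 ·f
pos 20 'c': at 2
pos 21 'd': at 3  ** P2@[21:21]
pos 22 'a': at 4  ** P0@[19:22]
pos 23 'a': at 1 ·f
pos 24 'a': at 1 ·f
pos 25 'b': at 5 ·f
pos 26 'c': at 6
pos 27 'd': at 11  ** P2@[27:27]
pos 28 'b': at 12
pos 29 'a': at 13
pos 30 'c': at 14  ** P3@[25:30],P6@[28:30]
pos 31 'b': at 5 ·f
pos 32 'c': at 6
pos 33 'd': at 11  ** P2@[33:33]
pos 34 'a': at 1 ·f
pos 35 'a': at 1 ·f
pos 36 'a': at 1 ·f
pos 37 'c': at 2
pos 38 'd': at 3  ** P2@[38:38]

Matches: [[2,2],[3,0],[7,6],[10,2],[13,3],[13,6],[16,2],[17,0],[21,2],[22,0],[27,2],[30,3],[30,6],[33,2],[38,2]]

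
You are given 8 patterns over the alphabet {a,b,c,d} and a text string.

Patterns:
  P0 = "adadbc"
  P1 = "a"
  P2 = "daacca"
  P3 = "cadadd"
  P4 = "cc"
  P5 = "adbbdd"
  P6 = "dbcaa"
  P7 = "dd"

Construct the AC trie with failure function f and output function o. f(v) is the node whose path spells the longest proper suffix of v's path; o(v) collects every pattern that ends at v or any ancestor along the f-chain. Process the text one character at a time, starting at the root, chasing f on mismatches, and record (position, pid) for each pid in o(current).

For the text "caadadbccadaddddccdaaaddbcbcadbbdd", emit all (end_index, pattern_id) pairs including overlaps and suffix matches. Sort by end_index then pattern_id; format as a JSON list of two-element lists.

Build automaton:
Trie nodes:
  n0 'ε': a→1 c→13 d→7
  n1 'a': d→2  [P1 ends]
  n2 'ad': a→3 b→20
  n3 'ada': d→4
  n4 'adad': b→5
  n5 'adadb': c→6
  n6 'adadbc': ·  [P0 ends]
  n7 'd': a→8 b→24 d→28
  n8 'da': a→9
  n9 'daa': c→10
  n10 'daac': c→11
  n11 'daacc': a→12
  n12 'daacca': ·  [P2 ends]
  n13 'c': a→14 c→19
  n14 'ca': d→15
  n15 'cad': a→16
  n16 'cada': d→17
  n17 'cadad': d→18
  n18 'cadadd': ·  [P3 ends]
  n19 'cc': ·  [P4 ends]
  n20 'adb': b→21
  n21 'adbb': d→22
  n22 'adbbd': d→23
  n23 'adbbdd': ·  [P5 ends]
  n24 'db': c→25
  n25 'dbc': a→26
  n26 'dbca': a→27
  n27 'dbcaa': ·  [P6 ends]
  n28 'dd': ·  [P7 ends]

Failure links (BFS by depth):
  n1('a'): parent n0 fail=0; on 'a' 0 → fail=0;  out {1}∪∅={1}
  n7('d'): parent n0 fail=0; on 'd' 0 → fail=0;  out ∅∪∅=∅
  n13('c'): parent n0 fail=0; on 'c' 0 → fail=0;  out ∅∪∅=∅
  n2('ad'): parent n1 fail=0; on 'd' 0 → fail=7;  out ∅∪∅=∅
  n8('da'): parent n7 fail=0; on 'a' 0 → fail=1;  out ∅∪{1}={1}
  n14('ca'): parent n13 fail=0; on 'a' 0 → fail=1;  out ∅∪{1}={1}
  n19('cc'): parent n13 fail=0; on 'c' 0 → fail=13;  out {4}∪∅={4}
  n24('db'): parent n7 fail=0; on 'b' 0 → fail=0;  out ∅∪∅=∅
  n28('dd'): parent n7 fail=0; on 'd' 0 → fail=7;  out {7}∪∅={7}
  n3('ada'): parent n2 fail=7; on 'a' 7 → fail=8;  out ∅∪{1}={1}
  n9('daa'): parent n8 fail=1; on 'a' 1→0 → fail=1;  out ∅∪{1}={1}
  n15('cad'): parent n14 fail=1; on 'd' 1 → fail=2;  out ∅∪∅=∅
  n20('adb'): parent n2 fail=7; on 'b' 7 → fail=24;  out ∅∪∅=∅
  n25('dbc'): parent n24 fail=0; on 'c' 0 → fail=13;  out ∅∪∅=∅
  n4('adad'): parent n3 fail=8; on 'd' 8→1 → fail=2;  out ∅∪∅=∅
  n10('daac'): parent n9 fail=1; on 'c' 1→0 → fail=13;  out ∅∪∅=∅
  n16('cada'): parent n15 fail=2; on 'a' 2 → fail=3;  out ∅∪{1}={1}
  n21('adbb'): parent n20 fail=24; on 'b' 24→0 → fail=0;  out ∅∪∅=∅
  n26('dbca'): parent n25 fail=13; on 'a' 13 → fail=14;  out ∅∪{1}={1}
  n5('adadb'): parent n4 fail=2; on 'b' 2 → fail=20;  out ∅∪∅=∅
  n11('daacc'): parent n10 fail=13; on 'c' 13 → fail=19;  out ∅∪{4}={4}
  n17('cadad'): parent n16 fail=3; on 'd' 3 → fail=4;  out ∅∪∅=∅
  n22('adbbd'): parent n21 fail=0; on 'd' 0 → fail=7;  out ∅∪∅=∅
  n27('dbcaa'): parent n26 fail=14; on 'a' 14→1→0 → fail=1;  out {6}∪{1}={1,6}
  n6('adadbc'): parent n5 fail=20; on 'c' 20→24 → fail=25;  out {0}∪∅={0}
  n12('daacca'): parent n11 fail=19; on 'a' 19→13 → fail=14;  out {2}∪{1}={1,2}
  n18('cadadd'): parent n17 fail=4; on 'd' 4→2→7 → fail=28;  out {3}∪{7}={3,7}
  n23('adbbdd'): parent n22 fail=7; on 'd' 7 → fail=28;  out {5}∪{7}={5,7}

Run:
pos 0 'c': at 13
pos 1 'a': at 14  ** P1@[1:1]
pos 2 'a': at 1 (fail-walked)  ** P1@[2:2]
pos 3 'd': at 2
pos 4 'a': at 3  ** P1@[4:4]
pos 5 'd': at 4
pos 6 'b': at 5
pos 7 'c': at 6  ** P0@[2:7]
pos 8 'c': at 19 (fail-walked)  ** P4@[7:8]
pos 9 'a': at 14 (fail-walked)  ** P1@[9:9]
pos 10 'd': at 15
pos 11 'a': at 16  ** P1@[11:11]
pos 12 'd': at 17
pos 13 'd': at 18  ** P3@[8:13],P7@[12:13]
pos 14 'd': at 28 (fail-walked)  ** P7@[13:14]
pos 15 'd': at 28 (fail-walked)  ** P7@[14:15]
pos 16 'c': at 13 (fail-walked)
pos 17 'c': at 19  ** P4@[16:17]
pos 18 'd': at 7 (fail-walked)
pos 19 'a': at 8  ** P1@[19:19]
pos 20 'a': at 9  ** P1@[20:20]
pos 21 'a': at 1 (fail-walked)  ** P1@[21:21]
pos 22 'd': at 2
pos 23 'd': at 28 (fail-walked)  ** P7@[22:23]
pos 24 'b': at 24 (fail-walked)
pos 25 'c': at 25
pos 26 'b': at 0 (fail-walked)
pos 27 'c': at 13
pos 28 'a': at 14  ** P1@[28:28]
pos 29 'd': at 15
pos 30 'b': at 20 (fail-walked)
pos 31 'b': at 21
pos 32 'd': at 22
pos 33 'd': at 23  ** P5@[28:33],P7@[32:33]

All matches (sorted): [[1,1],[2,1],[4,1],[7,0],[8,4],[9,1],[11,1],[13,3],[13,7],[14,7],[15,7],[17,4],[19,1],[20,1],[21,1],[23,7],[28,1],[33,5],[33,7]]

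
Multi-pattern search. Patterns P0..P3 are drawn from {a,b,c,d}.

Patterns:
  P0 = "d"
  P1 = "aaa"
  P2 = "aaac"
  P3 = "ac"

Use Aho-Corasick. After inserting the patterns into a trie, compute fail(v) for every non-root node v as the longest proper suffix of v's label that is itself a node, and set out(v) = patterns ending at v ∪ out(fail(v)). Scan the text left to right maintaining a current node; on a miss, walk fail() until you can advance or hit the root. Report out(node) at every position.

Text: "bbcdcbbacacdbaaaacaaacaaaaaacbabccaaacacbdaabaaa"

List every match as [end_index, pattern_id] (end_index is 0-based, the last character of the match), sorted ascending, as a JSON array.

Construct AC machine:
Trie (insert patterns):
  0='ε' goto a→2 d→1
  1='d' goto ·  ←P0
  2='a' goto a→3 c→6
  3='aa' goto a→4
  4='aaa' goto c→5  ←P1
  5='aaac' goto ·  ←P2
  6='ac' goto ·  ←P3

Failure links (BFS by depth):
  n1('d'): parent n0 fail=0; on 'd' 0 → fail=0;  out {0}∪∅={0}
  n2('a'): parent n0 fail=0; on 'a' 0 → fail=0;  out ∅∪∅=∅
  n3('aa'): parent n2 fail=0; on 'a' 0 → fail=2;  out ∅∪∅=∅
  n6('ac'): parent n2 fail=0; on 'c' 0 → fail=0;  out {3}∪∅={3}
  n4('aaa'): parent n3 fail=2; on 'a' 2 → fail=3;  out {1}∪∅={1}
  n5('aaac'): parent n4 fail=3; on 'c' 3→2 → fail=6;  out {2}∪{3}={2,3}

Text stream:
pos 0 'b': at 0
pos 1 'b': at 0
pos 2 'c': at 0
pos 3 'd': at 1  emit P0@[3:3]
pos 4 'c': at 0 (fail-walked)
pos 5 'b': at 0
pos 6 'b': at 0
pos 7 'a': at 2
pos 8 'c': at 6  emit P3@[7:8]
pos 9 'a': at 2 (fail-walked)
pos 10 'c': at 6  emit P3@[9:10]
pos 11 'd': at 1 (fail-walked)  emit P0@[11:11]
pos 12 'b': at 0 (fail-walked)
pos 13 'a': at 2
pos 14 'a': at 3
pos 15 'a': at 4  emit P1@[13:15]
pos 16 'a': at 4 (fail-walked)  emit P1@[14:16]
pos 17 'c': at 5  emit P2@[14:17],P3@[16:17]
pos 18 'a': at 2 (fail-walked)
pos 19 'a': at 3
pos 20 'a': at 4  emit P1@[18:20]
pos 21 'c': at 5  emit P2@[18:21],P3@[20:21]
pos 22 'a': at 2 (fail-walked)
pos 23 'a': at 3
pos 24 'a': at 4  emit P1@[22:24]
pos 25 'a': at 4 (fail-walked)  emit P1@[23:25]
pos 26 'a': at 4 (fail-walked)  emit P1@[24:26]
pos 27 'a': at 4 (fail-walked)  emit P1@[25:27]
pos 28 'c': at 5  emit P2@[25:28],P3@[27:28]
pos 29 'b': at 0 (fail-walked)
pos 30 'a': at 2
pos 31 'b': at 0 (fail-walked)
pos 32 'c': at 0
pos 33 'c': at 0
pos 34 'a': at 2
pos 35 'a': at 3
pos 36 'a': at 4  emit P1@[34:36]
pos 37 'c': at 5  emit P2@[34:37],P3@[36:37]
pos 38 'a': at 2 (fail-walked)
pos 39 'c': at 6  emit P3@[38:39]
pos 40 'b': at 0 (fail-walked)
pos 41 'd': at 1  emit P0@[41:41]
pos 42 'a': at 2 (fail-walked)
pos 43 'a': at 3
pos 44 'b': at 0 (fail-walked)
pos 45 'a': at 2
pos 46 'a': at 3
pos 47 'a': at 4  emit P1@[45:47]

All matches (sorted): [[3,0],[8,3],[10,3],[11,0],[15,1],[16,1],[17,2],[17,3],[20,1],[21,2],[21,3],[24,1],[25,1],[26,1],[27,1],[28,2],[28,3],[36,1],[37,2],[37,3],[39,3],[41,0],[47,1]]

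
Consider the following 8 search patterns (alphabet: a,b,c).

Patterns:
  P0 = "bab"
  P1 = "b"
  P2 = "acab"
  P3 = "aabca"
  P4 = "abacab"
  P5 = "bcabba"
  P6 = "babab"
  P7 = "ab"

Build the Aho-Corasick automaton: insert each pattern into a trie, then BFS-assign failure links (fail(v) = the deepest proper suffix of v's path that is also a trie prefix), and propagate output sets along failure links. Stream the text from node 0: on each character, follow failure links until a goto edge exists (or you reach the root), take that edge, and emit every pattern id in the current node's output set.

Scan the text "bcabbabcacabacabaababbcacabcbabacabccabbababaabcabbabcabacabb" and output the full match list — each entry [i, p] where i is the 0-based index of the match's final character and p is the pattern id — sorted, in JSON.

Build automaton:
Trie nodes:
  0='ε' goto a→4 b→1
  1='b' goto a→2 c→17  [P1 ends]
  2='ba' goto b→3
  3='bab' goto a→22  [P0 ends]
  4='a' goto a→8 b→12 c→5
  5='ac' goto a→6
  6='aca' goto b→7
  7='acab' goto ·  [P2 ends]
  8='aa' goto b→9
  9='aab' goto c→10
  10='aabc' goto a→11
  11='aabca' goto ·  [P3 ends]
  12='ab' goto a→13  [P7 ends]
  13='aba' goto c→14
  14='abac' goto a→15
  15='abaca' goto b→16
  16='abacab' goto ·  [P4 ends]
  17='bc' goto a→18
  18='bca' goto b→19
  19='bcab' goto b→20
  20='bcabb' goto a→21
  21='bcabba' goto ·  [P5 ends]
  22='baba' goto b→23
  23='babab' goto ·  [P6 ends]

Failure links (BFS by depth):
  fail(1) 'b': from fail(0)=0 chase 'b': 0 ⇒ 0;  out={1}∪out(0)={1}
  fail(4) 'a': from fail(0)=0 chase 'a': 0 ⇒ 0;  out=∅∪out(0)=∅
  fail(2) 'ba': from fail(1)=0 chase 'a': 0 ⇒ 4;  out=∅∪out(4)=∅
  fail(5) 'ac': from fail(4)=0 chase 'c': 0 ⇒ 0;  out=∅∪out(0)=∅
  fail(8) 'aa': from fail(4)=0 chase 'a': 0 ⇒ 4;  out=∅∪out(4)=∅
  fail(12) 'ab': from fail(4)=0 chase 'b': 0 ⇒ 1;  out={7}∪out(1)={1,7}
  fail(17) 'bc': from fail(1)=0 chase 'c': 0 ⇒ 0;  out=∅∪out(0)=∅
  fail(3) 'bab': from fail(2)=4 chase 'b': 4 ⇒ 12;  out={0}∪out(12)={0,1,7}
  fail(6) 'aca': from fail(5)=0 chase 'a': 0 ⇒ 4;  out=∅∪out(4)=∅
  fail(9) 'aab': from fail(8)=4 chase 'b': 4 ⇒ 12;  out=∅∪out(12)={1,7}
  fail(13) 'aba': from fail(12)=1 chase 'a': 1 ⇒ 2;  out=∅∪out(2)=∅
  fail(18) 'bca': from fail(17)=0 chase 'a': 0 ⇒ 4;  out=∅∪out(4)=∅
  fail(7) 'acab': from fail(6)=4 chase 'b': 4 ⇒ 12;  out={2}∪out(12)={1,2,7}
  fail(10) 'aabc': from fail(9)=12 chase 'c': 12→1 ⇒ 17;  out=∅∪out(17)=∅
  fail(14) 'abac': from fail(13)=2 chase 'c': 2→4 ⇒ 5;  out=∅∪out(5)=∅
  fail(19) 'bcab': from fail(18)=4 chase 'b': 4 ⇒ 12;  out=∅∪out(12)={1,7}
  fail(22) 'baba': from fail(3)=12 chase 'a': 12 ⇒ 13;  out=∅∪out(13)=∅
  fail(11) 'aabca': from fail(10)=17 chase 'a': 17 ⇒ 18;  out={3}∪out(18)={3}
  fail(15) 'abaca': from fail(14)=5 chase 'a': 5 ⇒ 6;  out=∅∪out(6)=∅
  fail(20) 'bcabb': from fail(19)=12 chase 'b': 12→1→0 ⇒ 1;  out=∅∪out(1)={1}
  fail(23) 'babab': from fail(22)=13 chase 'b': 13→2 ⇒ 3;  out={6}∪out(3)={0,1,6,7}
  fail(16) 'abacab': from fail(15)=6 chase 'b': 6 ⇒ 7;  out={4}∪out(7)={1,2,4,7}
  fail(21) 'bcabba': from fail(20)=1 chase 'a': 1 ⇒ 2;  out={5}∪out(2)={5}

Run:
[0] read 'b'  n0⇒n1  → match P1@[0:0]
[1] read 'c'  n1⇒n17
[2] read 'a'  n17⇒n18
[3] read 'b'  n18⇒n19  → match P1@[3:3],P7@[2:3]
[4] read 'b'  n19⇒n20  → match P1@[4:4]
[5] read 'a'  n20⇒n21  → match P5@[0:5]
[6] read 'b'  n21⇒n3 (fail-walked)  → match P0@[4:6],P1@[6:6],P7@[5:6]
[7] read 'c'  n3⇒n17 (fail-walked)
[8] read 'a'  n17⇒n18
[9] read 'c'  n18⇒n5 (fail-walked)
[10] read 'a'  n5⇒n6
[11] read 'b'  n6⇒n7  → match P1@[11:11],P2@[8:11],P7@[10:11]
[12] read 'a'  n7⇒n13 (fail-walked)
[13] read 'c'  n13⇒n14
[14] read 'a'  n14⇒n15
[15] read 'b'  n15⇒n16  → match P1@[15:15],P2@[12:15],P4@[10:15],P7@[14:15]
[16] read 'a'  n16⇒n13 (fail-walked)
[17] read 'a'  n13⇒n8 (fail-walked)
[18] read 'b'  n8⇒n9  → match P1@[18:18],P7@[17:18]
[19] read 'a'  n9⇒n13 (fail-walked)
[20] read 'b'  n13⇒n3 (fail-walked)  → match P0@[18:20],P1@[20:20],P7@[19:20]
[21] read 'b'  n3⇒n1 (fail-walked)  → match P1@[21:21]
[22] read 'c'  n1⇒n17
[23] read 'a'  n17⇒n18
[24] read 'c'  n18⇒n5 (fail-walked)
[25] read 'a'  n5⇒n6
[26] read 'b'  n6⇒n7  → match P1@[26:26],P2@[23:26],P7@[25:26]
[27] read 'c'  n7⇒n17 (fail-walked)
[28] read 'b'  n17⇒n1 (fail-walked)  → match P1@[28:28]
[29] read 'a'  n1⇒n2
[30] read 'b'  n2⇒n3  → match P0@[28:30],P1@[30:30],P7@[29:30]
[31] read 'a'  n3⇒n22
[32] read 'c'  n22⇒n14 (fail-walked)
[33] read 'a'  n14⇒n15
[34] read 'b'  n15⇒n16  → match P1@[34:34],P2@[31:34],P4@[29:34],P7@[33:34]
[35] read 'c'  n16⇒n17 (fail-walked)
[36] read 'c'  n17⇒n0 (fail-walked)
[37] read 'a'  n0⇒n4
[38] read 'b'  n4⇒n12  → match P1@[38:38],P7@[37:38]
[39] read 'b'  n12⇒n1 (fail-walked)  → match P1@[39:39]
[40] read 'a'  n1⇒n2
[41] read 'b'  n2⇒n3  → match P0@[39:41],P1@[41:41],P7@[40:41]
[42] read 'a'  n3⇒n22
[43] read 'b'  n22⇒n23  → match P0@[41:43],P1@[43:43],P6@[39:43],P7@[42:43]
[44] read 'a'  n23⇒n22 (fail-walked)
[45] read 'a'  n22⇒n8 (fail-walked)
[46] read 'b'  n8⇒n9  → match P1@[46:46],P7@[45:46]
[47] read 'c'  n9⇒n10
[48] read 'a'  n10⇒n11  → match P3@[44:48]
[49] read 'b'  n11⇒n19 (fail-walked)  → match P1@[49:49],P7@[48:49]
[50] read 'b'  n19⇒n20  → match P1@[50:50]
[51] read 'a'  n20⇒n21  → match P5@[46:51]
[52] read 'b'  n21⇒n3 (fail-walked)  → match P0@[50:52],P1@[52:52],P7@[51:52]
[53] read 'c'  n3⇒n17 (fail-walked)
[54] read 'a'  n17⇒n18
[55] read 'b'  n18⇒n19  → match P1@[55:55],P7@[54:55]
[56] read 'a'  n19⇒n13 (fail-walked)
[57] read 'c'  n13⇒n14
[58] read 'a'  n14⇒n15
[59] read 'b'  n15⇒n16  → match P1@[59:59],P2@[56:59],P4@[54:59],P7@[58:59]
[60] read 'b'  n16⇒n1 (fail-walked)  → match P1@[60:60]

Result: [[0,1],[3,1],[3,7],[4,1],[5,5],[6,0],[6,1],[6,7],[11,1],[11,2],[11,7],[15,1],[15,2],[15,4],[15,7],[18,1],[18,7],[20,0],[20,1],[20,7],[21,1],[26,1],[26,2],[26,7],[28,1],[30,0],[30,1],[30,7],[34,1],[34,2],[34,4],[34,7],[38,1],[38,7],[39,1],[41,0],[41,1],[41,7],[43,0],[43,1],[43,6],[43,7],[46,1],[46,7],[48,3],[49,1],[49,7],[50,1],[51,5],[52,0],[52,1],[52,7],[55,1],[55,7],[59,1],[59,2],[59,4],[59,7],[60,1]]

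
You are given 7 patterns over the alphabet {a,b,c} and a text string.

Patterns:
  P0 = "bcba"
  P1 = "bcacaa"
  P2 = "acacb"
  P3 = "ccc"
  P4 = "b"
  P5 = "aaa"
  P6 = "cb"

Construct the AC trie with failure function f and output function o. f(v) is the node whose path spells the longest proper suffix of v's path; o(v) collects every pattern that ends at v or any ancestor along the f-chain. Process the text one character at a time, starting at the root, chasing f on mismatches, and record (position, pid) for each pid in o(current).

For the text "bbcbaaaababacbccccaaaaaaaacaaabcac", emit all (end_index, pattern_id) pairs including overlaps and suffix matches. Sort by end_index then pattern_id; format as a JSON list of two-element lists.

Construct AC machine:
Trie (insert patterns):
  0='ε' goto a→9 b→1 c→14
  1='b' goto c→2  [P4 ends]
  2='bc' goto a→5 b→3
  3='bcb' goto a→4
  4='bcba' goto ·  [P0 ends]
  5='bca' goto c→6
  6='bcac' goto a→7
  7='bcaca' goto a→8
  8='bcacaa' goto ·  [P1 ends]
  9='a' goto a→17 c→10
  10='ac' goto a→11
  11='aca' goto c→12
  12='acac' goto b→13
  13='acacb' goto ·  [P2 ends]
  14='c' goto b→19 c→15
  15='cc' goto c→16
  16='ccc' goto ·  [P3 ends]
  17='aa' goto a→18
  18='aaa' goto ·  [P5 ends]
  19='cb' goto ·  [P6 ends]

BFS fail/out derivation:
  n1('b'): parent n0 fail=0; on 'b' 0 → fail=0;  out {4}∪∅={4}
  n9('a'): parent n0 fail=0; on 'a' 0 → fail=0;  out ∅∪∅=∅
  n14('c'): parent n0 fail=0; on 'c' 0 → fail=0;  out ∅∪∅=∅
  n2('bc'): parent n1 fail=0; on 'c' 0 → fail=14;  out ∅∪∅=∅
  n10('ac'): parent n9 fail=0; on 'c' 0 → fail=14;  out ∅∪∅=∅
  n15('cc'): parent n14 fail=0; on 'c' 0 → fail=14;  out ∅∪∅=∅
  n17('aa'): parent n9 fail=0; on 'a' 0 → fail=9;  out ∅∪∅=∅
  n19('cb'): parent n14 fail=0; on 'b' 0 → fail=1;  out {6}∪{4}={4,6}
  n3('bcb'): parent n2 fail=14; on 'b' 14 → fail=19;  out ∅∪{4,6}={4,6}
  n5('bca'): parent n2 fail=14; on 'a' 14→0 → fail=9;  out ∅∪∅=∅
  n11('aca'): parent n10 fail=14; on 'a' 14→0 → fail=9;  out ∅∪∅=∅
  n16('ccc'): parent n15 fail=14; on 'c' 14 → fail=15;  out {3}∪∅={3}
  n18('aaa'): parent n17 fail=9; on 'a' 9 → fail=17;  out {5}∪∅={5}
  n4('bcba'): parent n3 fail=19; on 'a' 19→1→0 → fail=9;  out {0}∪∅={0}
  n6('bcac'): parent n5 fail=9; on 'c' 9 → fail=10;  out ∅∪∅=∅
  n12('acac'): parent n11 fail=9; on 'c' 9 → fail=10;  out ∅∪∅=∅
  n7('bcaca'): parent n6 fail=10; on 'a' 10 → fail=11;  out ∅∪∅=∅
  n13('acacb'): parent n12 fail=10; on 'b' 10→14 → fail=19;  out {2}∪{4,6}={2,4,6}
  n8('bcacaa'): parent n7 fail=11; on 'a' 11→9 → fail=17;  out {1}∪∅={1}

Scan:
pos 0 'b': at 1  emit P4@[0:0]
pos 1 'b': at 1 (via fail)  emit P4@[1:1]
pos 2 'c': at 2
pos 3 'b': at 3  emit P4@[3:3],P6@[2:3]
pos 4 'a': at 4  emit P0@[1:4]
pos 5 'a': at 17 (via fail)
pos 6 'a': at 18  emit P5@[4:6]
pos 7 'a': at 18 (via fail)  emit P5@[5:7]
pos 8 'b': at 1 (via fail)  emit P4@[8:8]
pos 9 'a': at 9 (via fail)
pos 10 'b': at 1 (via fail)  emit P4@[10:10]
pos 11 'a': at 9 (via fail)
pos 12 'c': at 10
pos 13 'b': at 19 (via fail)  emit P4@[13:13],P6@[12:13]
pos 14 'c': at 2 (via fail)
pos 15 'c': at 15 (via fail)
pos 16 'c': at 16  emit P3@[14:16]
pos 17 'c': at 16 (via fail)  emit P3@[15:17]
pos 18 'a': at 9 (via fail)
pos 19 'a': at 17
pos 20 'a': at 18  emit P5@[18:20]
pos 21 'a': at 18 (via fail)  emit P5@[19:21]
pos 22 'a': at 18 (via fail)  emit P5@[20:22]
pos 23 'a': at 18 (via fail)  emit P5@[21:23]
pos 24 'a': at 18 (via fail)  emit P5@[22:24]
pos 25 'a': at 18 (via fail)  emit P5@[23:25]
pos 26 'c': at 10 (via fail)
pos 27 'a': at 11
pos 28 'a': at 17 (via fail)
pos 29 'a': at 18  emit P5@[27:29]
pos 30 'b': at 1 (via fail)  emit P4@[30:30]
pos 31 'c': at 2
pos 32 'a': at 5
pos 33 'c': at 6

Result: [[0,4],[1,4],[3,4],[3,6],[4,0],[6,5],[7,5],[8,4],[10,4],[13,4],[13,6],[16,3],[17,3],[20,5],[21,5],[22,5],[23,5],[24,5],[25,5],[29,5],[30,4]]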